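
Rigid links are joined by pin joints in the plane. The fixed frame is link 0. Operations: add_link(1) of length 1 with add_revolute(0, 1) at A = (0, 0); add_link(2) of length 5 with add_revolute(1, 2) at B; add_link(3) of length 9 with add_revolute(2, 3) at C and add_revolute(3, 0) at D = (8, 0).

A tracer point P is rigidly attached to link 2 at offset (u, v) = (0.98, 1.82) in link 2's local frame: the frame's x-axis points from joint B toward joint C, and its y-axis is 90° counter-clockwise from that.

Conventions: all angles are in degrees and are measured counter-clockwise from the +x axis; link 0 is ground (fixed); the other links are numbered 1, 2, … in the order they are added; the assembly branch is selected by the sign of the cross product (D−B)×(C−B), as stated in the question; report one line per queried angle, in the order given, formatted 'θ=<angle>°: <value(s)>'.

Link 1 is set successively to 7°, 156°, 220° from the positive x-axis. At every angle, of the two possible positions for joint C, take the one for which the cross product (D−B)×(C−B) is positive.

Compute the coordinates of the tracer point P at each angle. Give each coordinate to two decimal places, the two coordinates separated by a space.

A=(0,0), D=(8.00,0)
θ=7°: B = A + 1.00·(cos7°, sin7°) = (0.9925, 0.1219)
θ=7°: |BD| = 7.0085
θ=7°: circle(B,5.00) ∩ circle(D,9.00): a=-0.4909, h=4.9758
θ=7°:   candidates: C₊=(0.5883,5.1055) cross=34.873; C₋=(0.4152,-4.8447) cross=-34.873
θ=7°:   branch + wants cross > 0 → take C=(0.5883,5.1055) (cross=34.873)
θ=7°: ex = (C−B)/|BC| = (-0.0809,0.9967); ey = (-0.9967,-0.0809)
θ=7°: P = B + 0.98·ex + 1.82·ey = (-0.9007,0.9515)
θ=156°: B = A + 1.00·(cos156°, sin156°) = (-0.9135, 0.4067)
θ=156°: |BD| = 8.9228
θ=156°: circle(B,5.00) ∩ circle(D,9.00): a=1.3234, h=4.8217
θ=156°:   candidates: C₊=(0.6283,5.1631) cross=43.023; C₋=(0.1887,-4.4703) cross=-43.023
θ=156°:   branch + wants cross > 0 → take C=(0.6283,5.1631) (cross=43.023)
θ=156°: ex = (C−B)/|BC| = (0.3084,0.9513); ey = (-0.9513,0.3084)
θ=156°: P = B + 0.98·ex + 1.82·ey = (-2.3427,1.9002)
θ=220°: B = A + 1.00·(cos220°, sin220°) = (-0.7660, -0.6428)
θ=220°: |BD| = 8.7896
θ=220°: circle(B,5.00) ∩ circle(D,9.00): a=1.2092, h=4.8516
θ=220°:   candidates: C₊=(0.0851,4.2842) cross=42.643; C₋=(0.7947,-5.3929) cross=-42.643
θ=220°:   branch + wants cross > 0 → take C=(0.0851,4.2842) (cross=42.643)
θ=220°: ex = (C−B)/|BC| = (0.1702,0.9854); ey = (-0.9854,0.1702)
θ=220°: P = B + 0.98·ex + 1.82·ey = (-2.3927,0.6327)

θ=7°: -0.90 0.95
θ=156°: -2.34 1.90
θ=220°: -2.39 0.63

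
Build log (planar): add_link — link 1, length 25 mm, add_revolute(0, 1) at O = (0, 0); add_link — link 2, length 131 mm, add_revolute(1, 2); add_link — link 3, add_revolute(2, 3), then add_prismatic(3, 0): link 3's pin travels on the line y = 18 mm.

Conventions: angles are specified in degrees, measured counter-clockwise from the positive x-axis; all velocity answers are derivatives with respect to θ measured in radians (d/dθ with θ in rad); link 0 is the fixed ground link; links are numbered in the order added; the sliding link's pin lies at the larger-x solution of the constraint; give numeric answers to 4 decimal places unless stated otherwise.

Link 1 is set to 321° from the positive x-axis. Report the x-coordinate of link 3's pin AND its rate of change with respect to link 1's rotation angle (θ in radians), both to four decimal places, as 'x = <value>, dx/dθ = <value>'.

geometry: r = 25 mm, L = 131 mm, e = 18 mm
crank pin P = (r cos θ, r sin θ) = (19.428649, -15.733010)
h = r sin θ − e = -15.733010 − 18 = -33.733010
x = r cos θ + √(L² − h²) = 19.428649 + 126.582321 = 146.010970
dx/dθ = −r sin θ − h·r cos θ/√(L² − h²) (θ in radians; h = -33.733010) = 20.910564

x = 146.0110, dx/dθ = 20.9106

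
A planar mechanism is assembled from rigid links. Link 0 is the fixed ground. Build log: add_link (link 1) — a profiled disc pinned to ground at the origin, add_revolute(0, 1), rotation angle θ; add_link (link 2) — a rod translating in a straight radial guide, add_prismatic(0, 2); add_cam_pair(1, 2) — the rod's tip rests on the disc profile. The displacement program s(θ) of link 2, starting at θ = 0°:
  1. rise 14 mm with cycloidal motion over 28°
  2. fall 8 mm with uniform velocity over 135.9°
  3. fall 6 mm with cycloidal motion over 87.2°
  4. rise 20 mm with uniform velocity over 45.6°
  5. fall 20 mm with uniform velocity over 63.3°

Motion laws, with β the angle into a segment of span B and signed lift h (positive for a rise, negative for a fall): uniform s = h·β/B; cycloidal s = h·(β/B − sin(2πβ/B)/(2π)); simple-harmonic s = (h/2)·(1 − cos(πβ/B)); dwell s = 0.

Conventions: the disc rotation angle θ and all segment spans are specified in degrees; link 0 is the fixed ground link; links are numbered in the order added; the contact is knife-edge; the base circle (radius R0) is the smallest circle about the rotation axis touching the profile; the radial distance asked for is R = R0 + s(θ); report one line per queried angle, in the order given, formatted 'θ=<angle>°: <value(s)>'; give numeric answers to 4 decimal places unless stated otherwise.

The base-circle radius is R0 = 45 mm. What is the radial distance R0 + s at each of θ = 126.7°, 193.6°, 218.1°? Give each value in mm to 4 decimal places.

seg 1 [0°–28°] cycloidal, h=14: full span → s += 14 → s = 14.0000
seg 2 [28°–163.9°] uniform, h=-8: θ=126.7° here. β=98.7, B=135.9. -8·98.7/135.9 = -5.8102 → s = 8.1898
seg 2 [28°–163.9°] uniform, h=-8: full span → s += -8 → s = 6.0000
seg 3 [163.9°–251.1°] cycloidal, h=-6: θ=193.6° here. β=29.7, B=87.2. -6·(0.3406 − sin(2π·0.3406)/(2π)) = -1.2392 → s = 4.7608
seg 3 [163.9°–251.1°] cycloidal, h=-6: θ=218.1° here. β=54.2, B=87.2. -6·(0.6216 − sin(2π·0.6216)/(2π)) = -4.3898 → s = 1.6102
θ=126.7°: R = R0 + s = 45 + 8.1898 = 53.1898
θ=193.6°: R = R0 + s = 45 + 4.7608 = 49.7608
θ=218.1°: R = R0 + s = 45 + 1.6102 = 46.6102

θ=126.7°: 53.1898
θ=193.6°: 49.7608
θ=218.1°: 46.6102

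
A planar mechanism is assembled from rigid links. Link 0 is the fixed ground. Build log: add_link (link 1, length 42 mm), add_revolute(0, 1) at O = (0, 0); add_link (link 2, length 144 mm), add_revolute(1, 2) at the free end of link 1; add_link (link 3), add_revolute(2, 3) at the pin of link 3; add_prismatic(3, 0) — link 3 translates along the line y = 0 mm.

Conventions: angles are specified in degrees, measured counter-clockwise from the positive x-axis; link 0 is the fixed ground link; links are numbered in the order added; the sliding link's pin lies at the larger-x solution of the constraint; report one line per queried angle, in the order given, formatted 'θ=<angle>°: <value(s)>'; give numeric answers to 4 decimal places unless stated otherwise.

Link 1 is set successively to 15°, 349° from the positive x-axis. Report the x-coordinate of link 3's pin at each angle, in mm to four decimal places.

geometry: r = 42 mm, L = 144 mm, e = 0 mm
θ=15°: crank pin P = (r cos θ, r sin θ) = (40.568885, 10.870400)
θ=15°: h = r sin θ − e = 10.870400 − 0 = 10.870400
θ=15°: x = r cos θ + √(L² − h²) = 40.568885 + 143.589117 = 184.158001
θ=349°: crank pin P = (r cos θ, r sin θ) = (41.228342, -8.013978)
θ=349°: h = r sin θ − e = -8.013978 − 0 = -8.013978
θ=349°: x = r cos θ + √(L² − h²) = 41.228342 + 143.776828 = 185.005169

θ=15°: 184.1580
θ=349°: 185.0052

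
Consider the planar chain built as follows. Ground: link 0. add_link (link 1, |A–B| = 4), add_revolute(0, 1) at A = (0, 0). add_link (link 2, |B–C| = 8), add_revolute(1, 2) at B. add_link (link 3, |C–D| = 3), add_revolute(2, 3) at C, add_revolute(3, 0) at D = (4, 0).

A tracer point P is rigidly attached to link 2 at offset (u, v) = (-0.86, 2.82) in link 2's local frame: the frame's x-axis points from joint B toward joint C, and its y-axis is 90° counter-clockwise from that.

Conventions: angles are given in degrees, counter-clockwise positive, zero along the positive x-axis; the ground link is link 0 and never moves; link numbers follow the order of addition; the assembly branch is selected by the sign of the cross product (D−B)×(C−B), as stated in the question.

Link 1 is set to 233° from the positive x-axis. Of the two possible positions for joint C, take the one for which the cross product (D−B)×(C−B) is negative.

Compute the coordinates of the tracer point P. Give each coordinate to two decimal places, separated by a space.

A=(0,0), D=(4.00,0)
B = A + 4.00·(cos233°, sin233°) = (-2.4073, -3.1945)
|BD| = 7.1595
circle(B,8.00) ∩ circle(D,3.00): a=7.4208, h=2.9886
  candidates: C₊=(2.9004,2.7912) cross=21.397; C₋=(5.5674,-2.5580) cross=-21.397
  branch - wants cross < 0 → take C=(5.5674,-2.5580) (cross=-21.397)
ex = (C−B)/|BC| = (0.9968,0.0796); ey = (-0.0796,0.9968)
P = B + -0.86·ex + 2.82·ey = (-3.4889,-0.4519)

-3.49 -0.45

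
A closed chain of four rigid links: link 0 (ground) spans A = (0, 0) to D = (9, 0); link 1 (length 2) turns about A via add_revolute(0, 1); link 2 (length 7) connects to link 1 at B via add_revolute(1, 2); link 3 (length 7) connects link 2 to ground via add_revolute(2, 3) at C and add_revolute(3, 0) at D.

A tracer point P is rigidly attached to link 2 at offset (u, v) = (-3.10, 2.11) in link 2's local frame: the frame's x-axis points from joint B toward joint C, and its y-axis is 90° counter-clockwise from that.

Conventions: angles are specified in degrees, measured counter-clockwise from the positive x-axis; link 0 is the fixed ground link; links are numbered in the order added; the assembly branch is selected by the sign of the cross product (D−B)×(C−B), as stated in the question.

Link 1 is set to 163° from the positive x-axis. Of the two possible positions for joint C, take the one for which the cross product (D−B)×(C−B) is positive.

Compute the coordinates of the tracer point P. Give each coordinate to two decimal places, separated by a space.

A=(0,0), D=(9.00,0)
B = A + 2.00·(cos163°, sin163°) = (-1.9126, 0.5847)
|BD| = 10.9283
circle(B,7.00) ∩ circle(D,7.00): a=5.4641, h=4.3753
  candidates: C₊=(3.7778,4.6614) cross=47.814; C₋=(3.3096,-4.0767) cross=-47.814
  branch + wants cross > 0 → take C=(3.7778,4.6614) (cross=47.814)
ex = (C−B)/|BC| = (0.8129,0.5824); ey = (-0.5824,0.8129)
P = B + -3.10·ex + 2.11·ey = (-5.6615,0.4946)

-5.66 0.49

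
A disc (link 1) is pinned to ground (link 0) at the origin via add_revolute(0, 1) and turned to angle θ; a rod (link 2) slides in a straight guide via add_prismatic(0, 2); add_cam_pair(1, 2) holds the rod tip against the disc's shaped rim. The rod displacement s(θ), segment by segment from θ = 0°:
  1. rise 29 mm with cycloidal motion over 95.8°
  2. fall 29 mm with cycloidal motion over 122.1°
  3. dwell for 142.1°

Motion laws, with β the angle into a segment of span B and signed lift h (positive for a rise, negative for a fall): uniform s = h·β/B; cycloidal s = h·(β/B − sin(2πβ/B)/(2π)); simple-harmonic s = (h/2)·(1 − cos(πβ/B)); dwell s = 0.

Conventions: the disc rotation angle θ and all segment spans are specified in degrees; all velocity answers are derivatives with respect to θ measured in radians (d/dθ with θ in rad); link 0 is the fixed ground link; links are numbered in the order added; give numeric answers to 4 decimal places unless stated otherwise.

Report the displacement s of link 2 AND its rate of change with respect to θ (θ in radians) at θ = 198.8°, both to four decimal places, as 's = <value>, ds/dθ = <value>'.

segment 1 (0° to 95.8°, cycloidal, h = 29) is passed completely: s = 0.0000 + (29) = 29.0000
θ = 198.8° falls in segment 2 (95.8° to 217.9°, cycloidal, h = -29): β = 198.8 − 95.8 = 103°, B = 122.1°; Δs = -29·(0.8436 − sin(2π·0.8436)/(2π)) = -28.3041; s = 29.0000 − 28.3041 = 0.6959
velocity in seg [95.8°–217.9°] (cycloidal), θ in radians: β = 103° = 1.7977 rad, B = 122.1° = 2.1310 rad; ds/dθ = (h/B)(1 − cos(2πβ/B)) = ((-29)/2.1310)(1 − cos(2π·0.8436)) = -6.060690 mm/rad

s = 0.6959, ds/dθ = -6.0607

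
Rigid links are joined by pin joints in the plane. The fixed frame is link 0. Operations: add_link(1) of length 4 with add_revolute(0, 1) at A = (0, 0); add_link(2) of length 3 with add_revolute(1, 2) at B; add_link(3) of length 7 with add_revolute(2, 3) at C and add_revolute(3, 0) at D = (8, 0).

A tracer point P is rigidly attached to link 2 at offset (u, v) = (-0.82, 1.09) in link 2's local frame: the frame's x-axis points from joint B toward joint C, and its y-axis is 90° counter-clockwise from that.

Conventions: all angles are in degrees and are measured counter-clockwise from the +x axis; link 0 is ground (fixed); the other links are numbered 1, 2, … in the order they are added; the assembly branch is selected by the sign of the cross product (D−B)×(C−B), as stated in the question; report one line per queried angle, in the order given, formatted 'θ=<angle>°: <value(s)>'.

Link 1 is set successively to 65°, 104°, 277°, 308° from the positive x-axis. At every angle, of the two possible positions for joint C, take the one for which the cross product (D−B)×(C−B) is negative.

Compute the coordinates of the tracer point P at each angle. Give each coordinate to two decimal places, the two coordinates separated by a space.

A=(0,0), D=(8.00,0)
θ=65°: B = A + 4.00·(cos65°, sin65°) = (1.6905, 3.6252)
θ=65°: |BD| = 7.2768
θ=65°: circle(B,3.00) ∩ circle(D,7.00): a=0.8900, h=2.8650
θ=65°:   candidates: C₊=(3.8894,5.6660) cross=20.848; C₋=(1.0349,0.6977) cross=-20.848
θ=65°:   branch - wants cross < 0 → take C=(1.0349,0.6977) (cross=-20.848)
θ=65°: ex = (C−B)/|BC| = (-0.2185,-0.9758); ey = (0.9758,-0.2185)
θ=65°: P = B + -0.82·ex + 1.09·ey = (2.9333,4.1872)
θ=104°: B = A + 4.00·(cos104°, sin104°) = (-0.9677, 3.8812)
θ=104°: |BD| = 9.7715
θ=104°: circle(B,3.00) ∩ circle(D,7.00): a=2.8390, h=0.9695
θ=104°:   candidates: C₊=(2.0229,3.6433) cross=9.474; C₋=(1.2527,1.8638) cross=-9.474
θ=104°:   branch - wants cross < 0 → take C=(1.2527,1.8638) (cross=-9.474)
θ=104°: ex = (C−B)/|BC| = (0.7401,-0.6725); ey = (0.6725,0.7401)
θ=104°: P = B + -0.82·ex + 1.09·ey = (-0.8416,5.2393)
θ=277°: B = A + 4.00·(cos277°, sin277°) = (0.4875, -3.9702)
θ=277°: |BD| = 8.4971
θ=277°: circle(B,3.00) ∩ circle(D,7.00): a=1.8948, h=2.3259
θ=277°:   candidates: C₊=(1.0760,-1.0285) cross=19.763; C₋=(3.2495,-5.1413) cross=-19.763
θ=277°:   branch - wants cross < 0 → take C=(3.2495,-5.1413) (cross=-19.763)
θ=277°: ex = (C−B)/|BC| = (0.9207,-0.3904); ey = (0.3904,0.9207)
θ=277°: P = B + -0.82·ex + 1.09·ey = (0.1580,-2.6466)
θ=308°: B = A + 4.00·(cos308°, sin308°) = (2.4626, -3.1520)
θ=308°: |BD| = 6.3716
θ=308°: circle(B,3.00) ∩ circle(D,7.00): a=0.0469, h=2.9996
θ=308°:   candidates: C₊=(1.0195,-0.5220) cross=19.113; C₋=(3.9873,-5.7357) cross=-19.113
θ=308°:   branch - wants cross < 0 → take C=(3.9873,-5.7357) (cross=-19.113)
θ=308°: ex = (C−B)/|BC| = (0.5082,-0.8612); ey = (0.8612,0.5082)
θ=308°: P = B + -0.82·ex + 1.09·ey = (2.9846,-1.8919)

θ=65°: 2.93 4.19
θ=104°: -0.84 5.24
θ=277°: 0.16 -2.65
θ=308°: 2.98 -1.89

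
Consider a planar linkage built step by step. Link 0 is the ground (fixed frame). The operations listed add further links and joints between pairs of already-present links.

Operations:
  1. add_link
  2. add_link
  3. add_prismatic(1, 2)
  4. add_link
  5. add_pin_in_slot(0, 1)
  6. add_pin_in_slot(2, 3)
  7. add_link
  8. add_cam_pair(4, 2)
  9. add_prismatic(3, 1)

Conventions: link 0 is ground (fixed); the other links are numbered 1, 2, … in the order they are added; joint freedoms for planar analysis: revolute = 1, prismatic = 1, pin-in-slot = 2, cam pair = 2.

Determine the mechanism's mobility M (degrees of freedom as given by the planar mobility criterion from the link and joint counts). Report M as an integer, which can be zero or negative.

link 0 = ground. State L|J1|J2 = 1|0|0
+link1  2|0|0
+link2  3|0|0
P(1,2) f=1→J1  3|1|0
+link3  4|1|0
PS(0,1) f=2→J2  4|1|1
PS(2,3) f=2→J2  4|1|2
+link4  5|1|2
C(4,2) f=2→J2  5|1|3
P(3,1) f=1→J1  5|2|3
M = 3(5−1)−2·2−3 = 12−4−3 = 5

M = 5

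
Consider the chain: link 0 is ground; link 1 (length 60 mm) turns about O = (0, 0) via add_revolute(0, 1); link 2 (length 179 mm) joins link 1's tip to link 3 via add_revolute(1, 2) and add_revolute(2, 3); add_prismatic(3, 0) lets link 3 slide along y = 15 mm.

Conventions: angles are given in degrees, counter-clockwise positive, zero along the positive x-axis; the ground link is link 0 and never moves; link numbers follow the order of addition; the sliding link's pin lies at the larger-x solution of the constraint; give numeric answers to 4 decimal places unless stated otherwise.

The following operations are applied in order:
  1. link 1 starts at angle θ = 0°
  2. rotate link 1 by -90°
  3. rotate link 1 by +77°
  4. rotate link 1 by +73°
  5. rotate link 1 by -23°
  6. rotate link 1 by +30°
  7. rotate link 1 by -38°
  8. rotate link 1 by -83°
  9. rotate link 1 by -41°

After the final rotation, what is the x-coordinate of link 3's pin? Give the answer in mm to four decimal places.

geometry: r = 60 mm, L = 179 mm, e = 15 mm; θ starts at 0°
rotate link 1 by -90°: θ ← 0° -90° = -90°
rotate link 1 by +77°: θ ← -90° +77° = -13°
rotate link 1 by +73°: θ ← -13° +73° = 60°
rotate link 1 by -23°: θ ← 60° -23° = 37°
rotate link 1 by +30°: θ ← 37° +30° = 67°
rotate link 1 by -38°: θ ← 67° -38° = 29°
rotate link 1 by -83°: θ ← 29° -83° = -54°
rotate link 1 by -41°: θ ← -54° -41° = -95°
crank pin P = (r cos θ, r sin θ) = (-5.229345, -59.771682)
h = r sin θ − e = -59.771682 − 15 = -74.771682
x = r cos θ + √(L² − h²) = -5.229345 + 162.635161 = 157.405816

157.4058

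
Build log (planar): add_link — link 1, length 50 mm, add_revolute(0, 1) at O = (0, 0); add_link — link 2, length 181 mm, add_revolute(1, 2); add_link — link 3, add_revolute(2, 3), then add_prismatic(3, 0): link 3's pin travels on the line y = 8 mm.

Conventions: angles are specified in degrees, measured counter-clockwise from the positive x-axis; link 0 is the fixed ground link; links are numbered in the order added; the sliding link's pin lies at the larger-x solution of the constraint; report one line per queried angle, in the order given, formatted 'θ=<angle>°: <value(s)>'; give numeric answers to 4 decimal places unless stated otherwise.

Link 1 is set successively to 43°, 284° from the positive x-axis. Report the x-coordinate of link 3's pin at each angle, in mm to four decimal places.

geometry: r = 50 mm, L = 181 mm, e = 8 mm
θ=43°: crank pin P = (r cos θ, r sin θ) = (36.567685, 34.099918)
θ=43°: h = r sin θ − e = 34.099918 − 8 = 26.099918
θ=43°: x = r cos θ + √(L² − h²) = 36.567685 + 179.108331 = 215.676016
θ=284°: crank pin P = (r cos θ, r sin θ) = (12.096095, -48.514786)
θ=284°: h = r sin θ − e = -48.514786 − 8 = -56.514786
θ=284°: x = r cos θ + √(L² − h²) = 12.096095 + 171.950804 = 184.046899

θ=43°: 215.6760
θ=284°: 184.0469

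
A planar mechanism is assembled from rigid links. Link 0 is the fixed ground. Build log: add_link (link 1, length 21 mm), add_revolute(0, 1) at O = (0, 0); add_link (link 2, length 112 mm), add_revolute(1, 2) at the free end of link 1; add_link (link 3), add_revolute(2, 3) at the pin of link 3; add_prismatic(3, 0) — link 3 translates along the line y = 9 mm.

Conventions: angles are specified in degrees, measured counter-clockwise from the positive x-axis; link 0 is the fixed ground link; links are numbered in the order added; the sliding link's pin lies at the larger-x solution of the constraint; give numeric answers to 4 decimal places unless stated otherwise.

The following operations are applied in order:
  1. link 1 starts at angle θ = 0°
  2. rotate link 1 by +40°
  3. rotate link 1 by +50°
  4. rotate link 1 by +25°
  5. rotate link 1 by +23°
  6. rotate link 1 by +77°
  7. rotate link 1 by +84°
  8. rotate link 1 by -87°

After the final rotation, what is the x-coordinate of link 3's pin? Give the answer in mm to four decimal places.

geometry: r = 21 mm, L = 112 mm, e = 9 mm; θ starts at 0°
rotate link 1 by +40°: θ ← 0° +40° = 40°
rotate link 1 by +50°: θ ← 40° +50° = 90°
rotate link 1 by +25°: θ ← 90° +25° = 115°
rotate link 1 by +23°: θ ← 115° +23° = 138°
rotate link 1 by +77°: θ ← 138° +77° = 215°
rotate link 1 by +84°: θ ← 215° +84° = 299°
rotate link 1 by -87°: θ ← 299° -87° = 212°
crank pin P = (r cos θ, r sin θ) = (-17.809010, -11.128305)
h = r sin θ − e = -11.128305 − 9 = -20.128305
x = r cos θ + √(L² − h²) = -17.809010 + 110.176456 = 92.367446

92.3674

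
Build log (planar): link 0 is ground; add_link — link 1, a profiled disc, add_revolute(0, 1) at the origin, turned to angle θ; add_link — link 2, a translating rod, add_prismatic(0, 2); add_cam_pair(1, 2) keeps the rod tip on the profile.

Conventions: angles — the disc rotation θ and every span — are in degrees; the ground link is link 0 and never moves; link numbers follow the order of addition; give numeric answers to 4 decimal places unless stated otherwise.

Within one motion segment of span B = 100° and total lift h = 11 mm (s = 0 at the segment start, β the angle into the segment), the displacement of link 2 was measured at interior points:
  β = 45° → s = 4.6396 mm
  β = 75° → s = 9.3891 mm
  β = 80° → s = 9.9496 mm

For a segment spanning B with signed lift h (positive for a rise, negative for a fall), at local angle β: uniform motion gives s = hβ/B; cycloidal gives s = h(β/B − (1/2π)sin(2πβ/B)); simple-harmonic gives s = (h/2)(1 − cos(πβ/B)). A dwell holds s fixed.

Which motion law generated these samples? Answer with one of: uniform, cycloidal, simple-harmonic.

candidates at β/B = r: uniform s = h·r (linear in β); cycloidal s = h·(r − sin(2πr)/(2π)); simple-harmonic s = (h/2)(1 − cos(πr))
β=45°: printed 4.6396 | uniform 4.9500, cycloidal 4.4090, simple-harmonic 4.6396
β=75°: printed 9.3891 | uniform 8.2500, cycloidal 10.0007, simple-harmonic 9.3891
β=80°: printed 9.9496 | uniform 8.8000, cycloidal 10.4650, simple-harmonic 9.9496
only one law matches every sample → simple-harmonic

simple-harmonic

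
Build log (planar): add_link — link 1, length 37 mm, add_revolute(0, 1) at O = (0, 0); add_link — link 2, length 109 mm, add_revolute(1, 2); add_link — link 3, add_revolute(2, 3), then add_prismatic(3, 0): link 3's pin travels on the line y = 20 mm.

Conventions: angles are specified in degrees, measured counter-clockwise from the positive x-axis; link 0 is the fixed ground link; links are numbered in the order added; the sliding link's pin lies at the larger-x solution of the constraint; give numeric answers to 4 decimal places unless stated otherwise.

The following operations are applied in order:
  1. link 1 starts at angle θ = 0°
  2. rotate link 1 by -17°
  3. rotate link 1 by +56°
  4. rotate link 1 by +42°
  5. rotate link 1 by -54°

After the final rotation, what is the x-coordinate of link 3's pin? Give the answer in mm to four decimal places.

geometry: r = 37 mm, L = 109 mm, e = 20 mm; θ starts at 0°
rotate link 1 by -17°: θ ← 0° -17° = -17°
rotate link 1 by +56°: θ ← -17° +56° = 39°
rotate link 1 by +42°: θ ← 39° +42° = 81°
rotate link 1 by -54°: θ ← 81° -54° = 27°
crank pin P = (r cos θ, r sin θ) = (32.967241, 16.797648)
h = r sin θ − e = 16.797648 − 20 = -3.202352
x = r cos θ + √(L² − h²) = 32.967241 + 108.952948 = 141.920190

141.9202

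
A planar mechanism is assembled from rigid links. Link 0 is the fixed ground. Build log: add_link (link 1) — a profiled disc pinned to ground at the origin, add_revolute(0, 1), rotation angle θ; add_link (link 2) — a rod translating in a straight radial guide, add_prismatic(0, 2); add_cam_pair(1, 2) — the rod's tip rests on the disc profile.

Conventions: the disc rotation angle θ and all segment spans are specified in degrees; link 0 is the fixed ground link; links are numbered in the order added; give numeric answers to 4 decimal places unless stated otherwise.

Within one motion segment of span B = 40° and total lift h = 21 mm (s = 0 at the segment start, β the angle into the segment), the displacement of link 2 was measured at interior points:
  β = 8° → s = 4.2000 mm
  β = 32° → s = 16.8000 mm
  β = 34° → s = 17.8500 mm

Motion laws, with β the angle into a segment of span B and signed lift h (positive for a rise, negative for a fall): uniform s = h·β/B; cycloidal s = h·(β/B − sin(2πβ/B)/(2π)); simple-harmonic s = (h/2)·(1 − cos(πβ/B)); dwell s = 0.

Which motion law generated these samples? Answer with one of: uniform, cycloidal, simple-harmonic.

candidates at β/B = r: uniform s = h·r (linear in β); cycloidal s = h·(r − sin(2πr)/(2π)); simple-harmonic s = (h/2)(1 − cos(πr))
β=8°: printed 4.2000 | uniform 4.2000, cycloidal 1.0213, simple-harmonic 2.0053
β=32°: printed 16.8000 | uniform 16.8000, cycloidal 19.9787, simple-harmonic 18.9947
β=34°: printed 17.8500 | uniform 17.8500, cycloidal 20.5539, simple-harmonic 19.8556
only one law matches every sample → uniform

uniform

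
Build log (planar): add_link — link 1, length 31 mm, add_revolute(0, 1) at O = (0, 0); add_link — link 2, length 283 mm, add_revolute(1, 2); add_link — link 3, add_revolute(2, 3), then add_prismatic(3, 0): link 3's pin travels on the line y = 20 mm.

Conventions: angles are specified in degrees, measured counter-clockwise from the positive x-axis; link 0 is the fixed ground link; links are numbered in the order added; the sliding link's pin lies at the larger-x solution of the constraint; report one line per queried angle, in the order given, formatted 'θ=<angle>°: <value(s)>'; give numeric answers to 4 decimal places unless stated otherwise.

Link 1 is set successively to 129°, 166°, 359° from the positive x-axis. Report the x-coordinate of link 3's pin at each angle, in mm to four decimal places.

geometry: r = 31 mm, L = 283 mm, e = 20 mm
θ=129°: crank pin P = (r cos θ, r sin θ) = (-19.508932, 24.091525)
θ=129°: h = r sin θ − e = 24.091525 − 20 = 4.091525
θ=129°: x = r cos θ + √(L² − h²) = -19.508932 + 282.970421 = 263.461489
θ=166°: crank pin P = (r cos θ, r sin θ) = (-30.079168, 7.499579)
θ=166°: h = r sin θ − e = 7.499579 − 20 = -12.500421
θ=166°: x = r cos θ + √(L² − h²) = -30.079168 + 282.723787 = 252.644619
θ=359°: crank pin P = (r cos θ, r sin θ) = (30.995279, -0.541025)
θ=359°: h = r sin θ − e = -0.541025 − 20 = -20.541025
θ=359°: x = r cos θ + √(L² − h²) = 30.995279 + 282.253550 = 313.248828

θ=129°: 263.4615
θ=166°: 252.6446
θ=359°: 313.2488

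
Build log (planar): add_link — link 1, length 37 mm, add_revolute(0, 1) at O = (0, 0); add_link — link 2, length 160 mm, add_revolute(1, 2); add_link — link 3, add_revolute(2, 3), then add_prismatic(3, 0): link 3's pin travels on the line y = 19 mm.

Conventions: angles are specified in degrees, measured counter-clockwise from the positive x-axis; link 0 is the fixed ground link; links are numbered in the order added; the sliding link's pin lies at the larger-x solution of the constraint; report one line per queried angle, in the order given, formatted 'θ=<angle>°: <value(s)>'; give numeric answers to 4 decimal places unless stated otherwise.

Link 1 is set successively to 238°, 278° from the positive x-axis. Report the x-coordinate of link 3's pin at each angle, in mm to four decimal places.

geometry: r = 37 mm, L = 160 mm, e = 19 mm
θ=238°: crank pin P = (r cos θ, r sin θ) = (-19.607013, -31.377780)
θ=238°: h = r sin θ − e = -31.377780 − 19 = -50.377780
θ=238°: x = r cos θ + √(L² − h²) = -19.607013 + 151.862040 = 132.255028
θ=278°: crank pin P = (r cos θ, r sin θ) = (5.149405, -36.639919)
θ=278°: h = r sin θ − e = -36.639919 − 19 = -55.639919
θ=278°: x = r cos θ + √(L² − h²) = 5.149405 + 150.013998 = 155.163402

θ=238°: 132.2550
θ=278°: 155.1634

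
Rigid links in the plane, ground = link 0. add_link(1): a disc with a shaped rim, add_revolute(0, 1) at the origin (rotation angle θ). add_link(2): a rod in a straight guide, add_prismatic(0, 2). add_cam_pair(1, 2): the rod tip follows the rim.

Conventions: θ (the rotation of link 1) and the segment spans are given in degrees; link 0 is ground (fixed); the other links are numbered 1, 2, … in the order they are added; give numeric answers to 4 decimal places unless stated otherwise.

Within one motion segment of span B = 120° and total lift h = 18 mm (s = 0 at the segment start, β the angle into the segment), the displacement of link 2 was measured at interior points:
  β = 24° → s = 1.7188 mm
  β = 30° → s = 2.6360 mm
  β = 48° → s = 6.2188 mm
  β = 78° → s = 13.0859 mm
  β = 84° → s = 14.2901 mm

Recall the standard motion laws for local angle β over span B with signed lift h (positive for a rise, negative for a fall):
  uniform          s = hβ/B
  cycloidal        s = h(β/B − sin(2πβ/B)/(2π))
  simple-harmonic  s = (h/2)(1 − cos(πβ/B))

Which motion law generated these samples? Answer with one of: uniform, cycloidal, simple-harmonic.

candidates at β/B = r: uniform s = h·r (linear in β); cycloidal s = h·(r − sin(2πr)/(2π)); simple-harmonic s = (h/2)(1 − cos(πr))
β=24°: printed 1.7188 | uniform 3.6000, cycloidal 0.8754, simple-harmonic 1.7188
β=30°: printed 2.6360 | uniform 4.5000, cycloidal 1.6352, simple-harmonic 2.6360
β=48°: printed 6.2188 | uniform 7.2000, cycloidal 5.5161, simple-harmonic 6.2188
β=78°: printed 13.0859 | uniform 11.7000, cycloidal 14.0177, simple-harmonic 13.0859
β=84°: printed 14.2901 | uniform 12.6000, cycloidal 15.3246, simple-harmonic 14.2901
only one law matches every sample → simple-harmonic

simple-harmonic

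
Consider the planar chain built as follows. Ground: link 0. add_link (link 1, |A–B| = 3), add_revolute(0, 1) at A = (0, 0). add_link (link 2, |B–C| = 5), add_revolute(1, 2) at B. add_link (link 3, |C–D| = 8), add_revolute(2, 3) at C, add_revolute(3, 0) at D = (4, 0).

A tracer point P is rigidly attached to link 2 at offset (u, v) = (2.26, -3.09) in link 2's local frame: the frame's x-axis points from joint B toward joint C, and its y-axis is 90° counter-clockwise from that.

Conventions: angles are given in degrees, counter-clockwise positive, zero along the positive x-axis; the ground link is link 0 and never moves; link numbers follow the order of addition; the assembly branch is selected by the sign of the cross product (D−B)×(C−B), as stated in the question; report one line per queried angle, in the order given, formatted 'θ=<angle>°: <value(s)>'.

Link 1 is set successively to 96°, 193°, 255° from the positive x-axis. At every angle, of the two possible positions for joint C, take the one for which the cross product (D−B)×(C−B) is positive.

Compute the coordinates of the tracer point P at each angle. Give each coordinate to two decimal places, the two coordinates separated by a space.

A=(0,0), D=(4.00,0)
θ=96°: B = A + 3.00·(cos96°, sin96°) = (-0.3136, 2.9836)
θ=96°: |BD| = 5.2449
θ=96°: circle(B,5.00) ∩ circle(D,8.00): a=-1.0955, h=4.8785
θ=96°:   candidates: C₊=(1.5606,7.6190) cross=25.587; C₋=(-3.9897,-0.4055) cross=-25.587
θ=96°:   branch + wants cross > 0 → take C=(1.5606,7.6190) (cross=25.587)
θ=96°: ex = (C−B)/|BC| = (0.3748,0.9271); ey = (-0.9271,0.3748)
θ=96°: P = B + 2.26·ex + -3.09·ey = (3.3983,3.9205)
θ=193°: B = A + 3.00·(cos193°, sin193°) = (-2.9231, -0.6749)
θ=193°: |BD| = 6.9559
θ=193°: circle(B,5.00) ∩ circle(D,8.00): a=0.6746, h=4.9543
θ=193°:   candidates: C₊=(-2.7324,4.3215) cross=34.462; C₋=(-1.7710,-5.5403) cross=-34.462
θ=193°:   branch + wants cross > 0 → take C=(-2.7324,4.3215) (cross=34.462)
θ=193°: ex = (C−B)/|BC| = (0.0382,0.9993); ey = (-0.9993,0.0382)
θ=193°: P = B + 2.26·ex + -3.09·ey = (0.2509,1.4656)
θ=255°: B = A + 3.00·(cos255°, sin255°) = (-0.7765, -2.8978)
θ=255°: |BD| = 5.5867
θ=255°: circle(B,5.00) ∩ circle(D,8.00): a=-0.6970, h=4.9512
θ=255°:   candidates: C₊=(-3.9405,0.9737) cross=27.661; C₋=(1.1957,-7.4924) cross=-27.661
θ=255°:   branch + wants cross > 0 → take C=(-3.9405,0.9737) (cross=27.661)
θ=255°: ex = (C−B)/|BC| = (-0.6328,0.7743); ey = (-0.7743,-0.6328)
θ=255°: P = B + 2.26·ex + -3.09·ey = (0.1860,0.8075)

θ=96°: 3.40 3.92
θ=193°: 0.25 1.47
θ=255°: 0.19 0.81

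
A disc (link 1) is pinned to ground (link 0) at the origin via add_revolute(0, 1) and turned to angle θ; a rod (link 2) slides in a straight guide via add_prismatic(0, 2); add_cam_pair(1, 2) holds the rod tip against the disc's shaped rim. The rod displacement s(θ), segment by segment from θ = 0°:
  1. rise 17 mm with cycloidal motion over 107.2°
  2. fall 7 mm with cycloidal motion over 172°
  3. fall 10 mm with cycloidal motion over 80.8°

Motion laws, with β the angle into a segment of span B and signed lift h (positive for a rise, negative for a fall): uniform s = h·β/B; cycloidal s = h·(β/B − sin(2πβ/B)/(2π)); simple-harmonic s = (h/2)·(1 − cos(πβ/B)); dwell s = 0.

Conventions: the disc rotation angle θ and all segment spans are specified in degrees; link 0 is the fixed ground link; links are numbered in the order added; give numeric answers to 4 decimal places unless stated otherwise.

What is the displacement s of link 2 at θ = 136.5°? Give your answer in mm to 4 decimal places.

segment 1 (0° to 107.2°, cycloidal, h = 17) is passed completely: s = 0.0000 + (17) = 17.0000
θ = 136.5° falls in segment 2 (107.2° to 279.2°, cycloidal, h = -7): β = 136.5 − 107.2 = 29.3°, B = 172°; Δs = -7·(0.1703 − sin(2π·0.1703)/(2π)) = -0.2150; s = 17.0000 − 0.2150 = 16.7850

16.7850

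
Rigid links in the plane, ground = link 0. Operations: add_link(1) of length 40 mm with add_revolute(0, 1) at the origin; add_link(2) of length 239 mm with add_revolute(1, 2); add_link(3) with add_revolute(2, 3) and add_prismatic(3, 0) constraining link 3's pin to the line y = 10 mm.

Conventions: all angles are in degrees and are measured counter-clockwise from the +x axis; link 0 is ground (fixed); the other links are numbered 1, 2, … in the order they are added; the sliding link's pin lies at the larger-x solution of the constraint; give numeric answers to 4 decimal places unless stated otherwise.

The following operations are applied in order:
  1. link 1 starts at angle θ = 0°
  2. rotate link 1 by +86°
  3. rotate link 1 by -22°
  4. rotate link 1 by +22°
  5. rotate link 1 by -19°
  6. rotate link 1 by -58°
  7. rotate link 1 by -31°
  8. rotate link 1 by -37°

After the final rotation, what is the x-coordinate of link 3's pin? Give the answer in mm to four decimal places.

geometry: r = 40 mm, L = 239 mm, e = 10 mm; θ starts at 0°
rotate link 1 by +86°: θ ← 0° +86° = 86°
rotate link 1 by -22°: θ ← 86° -22° = 64°
rotate link 1 by +22°: θ ← 64° +22° = 86°
rotate link 1 by -19°: θ ← 86° -19° = 67°
rotate link 1 by -58°: θ ← 67° -58° = 9°
rotate link 1 by -31°: θ ← 9° -31° = -22°
rotate link 1 by -37°: θ ← -22° -37° = -59°
crank pin P = (r cos θ, r sin θ) = (20.601523, -34.286692)
h = r sin θ − e = -34.286692 − 10 = -44.286692
x = r cos θ + √(L² − h²) = 20.601523 + 234.860999 = 255.462522

255.4625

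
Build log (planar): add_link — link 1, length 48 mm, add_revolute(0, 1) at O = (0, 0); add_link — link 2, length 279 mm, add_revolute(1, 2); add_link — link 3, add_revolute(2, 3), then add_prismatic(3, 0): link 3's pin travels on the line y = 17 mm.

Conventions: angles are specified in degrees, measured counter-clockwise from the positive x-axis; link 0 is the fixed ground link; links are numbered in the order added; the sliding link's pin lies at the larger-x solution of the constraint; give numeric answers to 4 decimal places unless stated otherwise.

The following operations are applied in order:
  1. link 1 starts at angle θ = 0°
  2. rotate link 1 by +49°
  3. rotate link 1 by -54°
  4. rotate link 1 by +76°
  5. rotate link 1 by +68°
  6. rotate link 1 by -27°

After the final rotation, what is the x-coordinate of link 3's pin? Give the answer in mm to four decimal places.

geometry: r = 48 mm, L = 279 mm, e = 17 mm; θ starts at 0°
rotate link 1 by +49°: θ ← 0° +49° = 49°
rotate link 1 by -54°: θ ← 49° -54° = -5°
rotate link 1 by +76°: θ ← -5° +76° = 71°
rotate link 1 by +68°: θ ← 71° +68° = 139°
rotate link 1 by -27°: θ ← 139° -27° = 112°
crank pin P = (r cos θ, r sin θ) = (-17.981116, 44.504825)
h = r sin θ − e = 44.504825 − 17 = 27.504825
x = r cos θ + √(L² − h²) = -17.981116 + 277.640927 = 259.659811

259.6598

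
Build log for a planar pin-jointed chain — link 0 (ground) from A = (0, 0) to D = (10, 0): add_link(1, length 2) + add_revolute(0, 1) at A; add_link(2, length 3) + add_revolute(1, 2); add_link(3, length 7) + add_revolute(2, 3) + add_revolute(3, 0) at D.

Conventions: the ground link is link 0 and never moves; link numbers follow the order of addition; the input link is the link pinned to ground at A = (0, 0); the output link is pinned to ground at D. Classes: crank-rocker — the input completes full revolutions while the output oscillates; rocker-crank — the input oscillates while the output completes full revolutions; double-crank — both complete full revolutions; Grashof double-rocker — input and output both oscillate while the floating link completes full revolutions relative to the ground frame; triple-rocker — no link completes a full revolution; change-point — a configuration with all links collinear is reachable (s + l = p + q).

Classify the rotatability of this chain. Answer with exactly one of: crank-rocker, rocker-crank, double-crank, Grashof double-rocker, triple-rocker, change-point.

lengths: ground=10, input=2, coupler=3, output=7
sorted: s=2 (shortest), l=10 (longest), p+q=10
s + l = 12 vs p + q = 10
s + l > p + q → non-Grashof → no link fully rotates → triple-rocker

triple-rocker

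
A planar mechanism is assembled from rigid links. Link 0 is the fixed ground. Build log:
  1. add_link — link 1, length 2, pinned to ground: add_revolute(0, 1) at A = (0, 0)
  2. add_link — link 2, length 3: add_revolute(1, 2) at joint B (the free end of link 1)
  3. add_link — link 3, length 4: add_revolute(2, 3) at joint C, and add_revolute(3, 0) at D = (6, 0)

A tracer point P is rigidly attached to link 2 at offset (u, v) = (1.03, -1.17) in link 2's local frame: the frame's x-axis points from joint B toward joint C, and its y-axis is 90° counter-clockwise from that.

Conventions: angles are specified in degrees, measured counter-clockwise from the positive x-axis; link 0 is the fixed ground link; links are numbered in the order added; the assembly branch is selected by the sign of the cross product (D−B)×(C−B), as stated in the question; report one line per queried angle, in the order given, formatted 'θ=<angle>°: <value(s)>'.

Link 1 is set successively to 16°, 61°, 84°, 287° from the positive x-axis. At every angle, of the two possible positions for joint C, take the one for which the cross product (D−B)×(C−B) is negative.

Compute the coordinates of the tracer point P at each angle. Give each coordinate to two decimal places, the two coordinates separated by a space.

A=(0,0), D=(6.00,0)
θ=16°: B = A + 2.00·(cos16°, sin16°) = (1.9225, 0.5513)
θ=16°: |BD| = 4.1146
θ=16°: circle(B,3.00) ∩ circle(D,4.00): a=1.2067, h=2.7466
θ=16°:   candidates: C₊=(3.4863,3.1115) cross=11.301; C₋=(2.7503,-2.3323) cross=-11.301
θ=16°:   branch - wants cross < 0 → take C=(2.7503,-2.3323) (cross=-11.301)
θ=16°: ex = (C−B)/|BC| = (0.2759,-0.9612); ey = (0.9612,0.2759)
θ=16°: P = B + 1.03·ex + -1.17·ey = (1.0821,-0.7616)
θ=61°: B = A + 2.00·(cos61°, sin61°) = (0.9696, 1.7492)
θ=61°: |BD| = 5.3258
θ=61°: circle(B,3.00) ∩ circle(D,4.00): a=2.0057, h=2.2309
θ=61°:   candidates: C₊=(3.5968,3.1976) cross=11.881; C₋=(2.1314,-1.0167) cross=-11.881
θ=61°:   branch - wants cross < 0 → take C=(2.1314,-1.0167) (cross=-11.881)
θ=61°: ex = (C−B)/|BC| = (0.3872,-0.9220); ey = (0.9220,0.3872)
θ=61°: P = B + 1.03·ex + -1.17·ey = (0.2898,0.3465)
θ=84°: B = A + 2.00·(cos84°, sin84°) = (0.2091, 1.9890)
θ=84°: |BD| = 6.1230
θ=84°: circle(B,3.00) ∩ circle(D,4.00): a=2.4899, h=1.6734
θ=84°:   candidates: C₊=(3.1075,2.7629) cross=10.247; C₋=(2.0203,-0.4025) cross=-10.247
θ=84°:   branch - wants cross < 0 → take C=(2.0203,-0.4025) (cross=-10.247)
θ=84°: ex = (C−B)/|BC| = (0.6037,-0.7972); ey = (0.7972,0.6037)
θ=84°: P = B + 1.03·ex + -1.17·ey = (-0.1018,0.4616)
θ=287°: B = A + 2.00·(cos287°, sin287°) = (0.5847, -1.9126)
θ=287°: |BD| = 5.7431
θ=287°: circle(B,3.00) ∩ circle(D,4.00): a=2.2621, h=1.9705
θ=287°:   candidates: C₊=(2.0615,0.6987) cross=11.317; C₋=(3.3740,-3.0173) cross=-11.317
θ=287°:   branch - wants cross < 0 → take C=(3.3740,-3.0173) (cross=-11.317)
θ=287°: ex = (C−B)/|BC| = (0.9297,-0.3682); ey = (0.3682,0.9297)
θ=287°: P = B + 1.03·ex + -1.17·ey = (1.1116,-3.3797)

θ=16°: 1.08 -0.76
θ=61°: 0.29 0.35
θ=84°: -0.10 0.46
θ=287°: 1.11 -3.38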